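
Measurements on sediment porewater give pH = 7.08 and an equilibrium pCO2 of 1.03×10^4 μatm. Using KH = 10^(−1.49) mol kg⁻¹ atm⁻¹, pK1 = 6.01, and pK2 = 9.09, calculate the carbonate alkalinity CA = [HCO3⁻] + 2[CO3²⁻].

CA = 3.99 mmol/kg

[CO2*] = KH · pCO2 = 10^(−1.49) × 1.03×10^4×10^-6 = 3.333×10^-4 mol/kg
α₀ = 1/(1 + K1/[H⁺] + K1K2/[H⁺]²) = 1/(1 + 10^+1.07 + 10^-0.94) = 0.07774
DIC = [CO2*]/α₀ = 3.333×10^-4 / 0.07774 = 4.288 mmol/kg
CA = (α₁ + 2α₂)·DIC = (0.9133 + 2×0.008925) × 4.288 = 3.99 mmol/kg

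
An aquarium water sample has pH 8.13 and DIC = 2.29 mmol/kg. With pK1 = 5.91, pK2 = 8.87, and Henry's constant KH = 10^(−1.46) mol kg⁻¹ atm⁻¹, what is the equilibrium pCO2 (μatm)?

pCO2 = 335 μatm

α₀ = 1 / (1 + K1/[H⁺] + K1K2/[H⁺]²) = 1 / (1 + 10^+2.22 + 10^+1.48)
   = 1 / (1 + 165.96 + 30.200) = 1/197.16 = 0.005072
[CO2*] = α₀ × DIC = 0.005072 × 2.29 = 0.01162 mmol/kg = 11.62 μmol/kg
pCO2 = [CO2*]/KH = 1.162×10^-5 / 3.467×10^-2 = 335 μatm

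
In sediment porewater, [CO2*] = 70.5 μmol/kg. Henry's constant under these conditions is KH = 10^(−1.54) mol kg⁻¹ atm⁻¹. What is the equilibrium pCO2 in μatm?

KH = 10^(−1.54) = 2.884×10^-2 mol kg⁻¹ atm⁻¹
pCO2 = [CO2*]/KH = 70.5×10^-6 / 2.884×10^-2 = 2.44×10^-3 atm = 2440 μatm

pCO2 = 2440 μatm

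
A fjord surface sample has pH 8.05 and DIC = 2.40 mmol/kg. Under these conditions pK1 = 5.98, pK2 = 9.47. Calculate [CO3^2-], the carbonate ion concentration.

[CO3²⁻] = 0.0872 mmol/kg

α₂ = 1 / (1 + [H⁺]/K2 + [H⁺]²/(K1K2)) = 1 / (1 + 10^+1.42 + 10^-0.65)
   = 1 / (1 + 26.303 + 0.22387) = 1/27.527 = 0.03633
[CO3²⁻] = α₂ × DIC = 0.03633 × 2.40 = 0.0872 mmol/kg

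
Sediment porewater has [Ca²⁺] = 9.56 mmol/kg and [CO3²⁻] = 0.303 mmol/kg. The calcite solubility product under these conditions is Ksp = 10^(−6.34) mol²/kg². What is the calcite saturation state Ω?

Ksp = 10^(−6.34) = 4.571×10^-7
Ω = [Ca²⁺][CO3²⁻]/Ksp = (9.56×10^-3)(0.303×10^-3) / 4.571×10^-7 = 6.34

Ω = 6.34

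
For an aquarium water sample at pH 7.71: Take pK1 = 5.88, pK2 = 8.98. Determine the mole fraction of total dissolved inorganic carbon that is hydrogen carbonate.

α₁ = 0.936

α₁ = 1 / (1 + [H⁺]/K1 + K2/[H⁺]) = 1 / (1 + 10^-1.83 + 10^-1.27)
   = 1 / (1 + 0.014791 + 0.053703) = 1/1.0685 = 0.9359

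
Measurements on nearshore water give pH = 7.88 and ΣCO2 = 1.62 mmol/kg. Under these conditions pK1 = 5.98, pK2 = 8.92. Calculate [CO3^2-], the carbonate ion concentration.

α₂ = 1 / (1 + [H⁺]/K2 + [H⁺]²/(K1K2)) = 1 / (1 + 10^+1.04 + 10^-0.86)
   = 1 / (1 + 10.965 + 0.13804) = 1/12.103 = 0.08263
[CO3²⁻] = α₂ × DIC = 0.08263 × 1.62 = 0.134 mmol/kg

[CO3²⁻] = 0.134 mmol/kg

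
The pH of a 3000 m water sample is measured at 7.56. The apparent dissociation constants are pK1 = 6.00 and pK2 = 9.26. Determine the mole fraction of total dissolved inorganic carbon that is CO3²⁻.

α₂ = 0.0190

α₂ = 1 / (1 + [H⁺]/K2 + [H⁺]²/(K1K2)) = 1 / (1 + 10^+1.70 + 10^+0.14)
   = 1 / (1 + 50.119 + 1.3804) = 1/52.499 = 0.01905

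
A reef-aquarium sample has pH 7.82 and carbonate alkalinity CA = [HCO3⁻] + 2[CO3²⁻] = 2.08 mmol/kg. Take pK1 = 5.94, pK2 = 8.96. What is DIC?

DIC = 1.97 mmol/kg

CA = [HCO3⁻] + 2[CO3²⁻] = (α₁ + 2α₂)·DIC
At pH 7.82: [H⁺]/K1 = 10^-1.88 = 0.013183, K2/[H⁺] = 10^-1.14 = 0.072444
α₁ = 1/(1 + 0.013183 + 0.072444) = 1/1.0856 = 0.9211; α₂ = α₁·K2/[H⁺] = 0.06673
α₁ + 2α₂ = 1.0546
DIC = CA / (α₁ + 2α₂) = 2.08 / 1.0546 = 1.97 mmol/kg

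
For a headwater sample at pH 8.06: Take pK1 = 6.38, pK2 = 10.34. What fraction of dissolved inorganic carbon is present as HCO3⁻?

α₁ = 0.975

α₁ = 1 / (1 + [H⁺]/K1 + K2/[H⁺]) = 1 / (1 + 10^-1.68 + 10^-2.28)
   = 1 / (1 + 0.020893 + 0.0052481) = 1/1.0261 = 0.9745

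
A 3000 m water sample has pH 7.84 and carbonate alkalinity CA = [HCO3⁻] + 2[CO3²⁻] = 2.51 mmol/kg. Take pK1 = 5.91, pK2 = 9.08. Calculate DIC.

DIC = 2.41 mmol/kg

CA = [HCO3⁻] + 2[CO3²⁻] = (α₁ + 2α₂)·DIC
At pH 7.84: [H⁺]/K1 = 10^-1.93 = 0.011749, K2/[H⁺] = 10^-1.24 = 0.057544
α₁ = 1/(1 + 0.011749 + 0.057544) = 1/1.0693 = 0.9352; α₂ = α₁·K2/[H⁺] = 0.05381
α₁ + 2α₂ = 1.0428
DIC = CA / (α₁ + 2α₂) = 2.51 / 1.0428 = 2.41 mmol/kg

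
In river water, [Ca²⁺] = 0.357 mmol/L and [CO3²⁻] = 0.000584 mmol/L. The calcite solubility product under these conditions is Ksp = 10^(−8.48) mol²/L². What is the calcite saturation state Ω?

Ω = 0.0630

Ksp = 10^(−8.48) = 3.311×10^-9
Ω = [Ca²⁺][CO3²⁻]/Ksp = (0.357×10^-3)(0.000584×10^-3) / 3.311×10^-9 = 0.0630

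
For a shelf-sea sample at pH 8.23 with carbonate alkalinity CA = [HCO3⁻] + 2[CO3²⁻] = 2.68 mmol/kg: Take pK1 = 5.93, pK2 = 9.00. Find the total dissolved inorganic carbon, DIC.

DIC = 2.35 mmol/kg

CA = [HCO3⁻] + 2[CO3²⁻] = (α₁ + 2α₂)·DIC
At pH 8.23: [H⁺]/K1 = 10^-2.30 = 0.0050119, K2/[H⁺] = 10^-0.77 = 0.16982
α₁ = 1/(1 + 0.0050119 + 0.16982) = 1/1.1748 = 0.8512; α₂ = α₁·K2/[H⁺] = 0.1446
α₁ + 2α₂ = 1.1403
DIC = CA / (α₁ + 2α₂) = 2.68 / 1.1403 = 2.35 mmol/kg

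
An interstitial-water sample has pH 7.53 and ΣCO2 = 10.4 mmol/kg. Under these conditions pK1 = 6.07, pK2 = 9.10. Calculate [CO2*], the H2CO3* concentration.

α₀ = 1 / (1 + K1/[H⁺] + K1K2/[H⁺]²) = 1 / (1 + 10^+1.46 + 10^-0.11)
   = 1 / (1 + 28.840 + 0.77625) = 1/30.617 = 0.03266
[CO2*] = α₀ × DIC = 0.03266 × 10.4 = 0.340 mmol/kg

[CO2*] = 0.340 mmol/kg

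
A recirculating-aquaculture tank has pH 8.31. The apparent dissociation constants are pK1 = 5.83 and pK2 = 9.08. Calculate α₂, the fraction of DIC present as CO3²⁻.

α₂ = 1 / (1 + [H⁺]/K2 + [H⁺]²/(K1K2)) = 1 / (1 + 10^+0.77 + 10^-1.71)
   = 1 / (1 + 5.8884 + 0.019498) = 1/6.9079 = 0.1448

α₂ = 0.145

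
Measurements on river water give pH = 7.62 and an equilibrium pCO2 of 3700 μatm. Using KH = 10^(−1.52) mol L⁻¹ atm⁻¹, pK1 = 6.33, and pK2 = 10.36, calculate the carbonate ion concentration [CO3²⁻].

[CO3²⁻] = 3.96 μmol/L

[CO2*] = KH · pCO2 = 10^(−1.52) × 3700×10^-6 = 1.117×10^-4 mol/L
α₀ = 1/(1 + K1/[H⁺] + K1K2/[H⁺]²) = 1/(1 + 10^+1.29 + 10^-1.45) = 0.04870
DIC = [CO2*]/α₀ = 1.117×10^-4 / 0.04870 = 2.294 mmol/L
[CO3²⁻] = α₂·DIC; α₂ = 0.001728, so [CO3²⁻] = 0.001728 × 2.294 = 0.00396 mmol/L = 3.96 μmol/L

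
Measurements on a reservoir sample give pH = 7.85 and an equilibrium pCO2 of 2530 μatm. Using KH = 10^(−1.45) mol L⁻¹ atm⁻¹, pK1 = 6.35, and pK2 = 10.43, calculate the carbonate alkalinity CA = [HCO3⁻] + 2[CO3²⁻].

CA = 2.85 mmol/L

[CO2*] = KH · pCO2 = 10^(−1.45) × 2530×10^-6 = 8.977×10^-5 mol/L
α₀ = 1/(1 + K1/[H⁺] + K1K2/[H⁺]²) = 1/(1 + 10^+1.50 + 10^-1.08) = 0.03058
DIC = [CO2*]/α₀ = 8.977×10^-5 / 0.03058 = 2.936 mmol/L
CA = (α₁ + 2α₂)·DIC = (0.9669 + 2×0.002543) × 2.936 = 2.85 mmol/L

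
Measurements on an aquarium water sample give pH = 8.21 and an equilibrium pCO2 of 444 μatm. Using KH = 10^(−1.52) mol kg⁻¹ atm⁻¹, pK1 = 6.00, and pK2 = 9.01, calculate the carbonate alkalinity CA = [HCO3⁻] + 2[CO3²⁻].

[CO2*] = KH · pCO2 = 10^(−1.52) × 444×10^-6 = 1.341×10^-5 mol/kg
α₀ = 1/(1 + K1/[H⁺] + K1K2/[H⁺]²) = 1/(1 + 10^+2.21 + 10^+1.41) = 0.005294
DIC = [CO2*]/α₀ = 1.341×10^-5 / 0.005294 = 2.533 mmol/kg
CA = (α₁ + 2α₂)·DIC = (0.8586 + 2×0.1361) × 2.533 = 2.86 mmol/kg

CA = 2.86 mmol/kg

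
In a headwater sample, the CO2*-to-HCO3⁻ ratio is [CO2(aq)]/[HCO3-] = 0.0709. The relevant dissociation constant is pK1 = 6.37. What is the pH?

pH = 7.52

From K1 = [H⁺][HCO3-]/[CO2(aq)]:  pH = pK1 − log₁₀([CO2(aq)]/[HCO3-])
log₁₀(0.0709) = -1.149
pH = 6.37 − (-1.149) = 7.52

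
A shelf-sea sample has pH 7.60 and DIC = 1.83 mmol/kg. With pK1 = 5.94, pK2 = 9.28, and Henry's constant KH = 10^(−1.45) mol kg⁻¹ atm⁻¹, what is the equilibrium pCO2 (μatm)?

pCO2 = 1080 μatm

α₀ = 1 / (1 + K1/[H⁺] + K1K2/[H⁺]²) = 1 / (1 + 10^+1.66 + 10^-0.02)
   = 1 / (1 + 45.709 + 0.95499) = 1/47.664 = 0.02098
[CO2*] = α₀ × DIC = 0.02098 × 1.83 = 0.03839 mmol/kg
pCO2 = [CO2*]/KH = 3.839×10^-5 / 3.548×10^-2 = 1080 μatm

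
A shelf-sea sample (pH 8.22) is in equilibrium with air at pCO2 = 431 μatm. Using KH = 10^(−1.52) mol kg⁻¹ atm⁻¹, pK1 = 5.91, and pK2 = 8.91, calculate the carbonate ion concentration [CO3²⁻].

[CO2*] = KH · pCO2 = 10^(−1.52) × 431×10^-6 = 1.302×10^-5 mol/kg
α₀ = 1/(1 + K1/[H⁺] + K1K2/[H⁺]²) = 1/(1 + 10^+2.31 + 10^+1.62) = 0.004051
DIC = [CO2*]/α₀ = 1.302×10^-5 / 0.004051 = 3.213 mmol/kg
[CO3²⁻] = α₂·DIC; α₂ = 0.1689, so [CO3²⁻] = 0.1689 × 3.213 = 0.543 mmol/kg

[CO3²⁻] = 0.543 mmol/kg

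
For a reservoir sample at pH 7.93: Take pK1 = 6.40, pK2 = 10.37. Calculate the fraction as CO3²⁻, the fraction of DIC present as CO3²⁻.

α₂ = 1 / (1 + [H⁺]/K2 + [H⁺]²/(K1K2)) = 1 / (1 + 10^+2.44 + 10^+0.91)
   = 1 / (1 + 275.42 + 8.1283) = 1/284.55 = 0.003514

α₂ = 0.00351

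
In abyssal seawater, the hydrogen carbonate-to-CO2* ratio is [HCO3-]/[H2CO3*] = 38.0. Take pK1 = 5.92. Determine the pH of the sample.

pH = 7.50

From K1 = [H⁺][HCO3-]/[H2CO3*]:  pH = pK1 + log₁₀([HCO3-]/[H2CO3*])
log₁₀(38.0) = +1.580
pH = 5.92 + (+1.580) = 7.50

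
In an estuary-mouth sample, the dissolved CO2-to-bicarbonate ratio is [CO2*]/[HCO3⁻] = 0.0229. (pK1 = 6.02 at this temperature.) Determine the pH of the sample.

pH = 7.66

From K1 = [H⁺][HCO3⁻]/[CO2*]:  pH = pK1 − log₁₀([CO2*]/[HCO3⁻])
log₁₀(0.0229) = -1.640
pH = 6.02 − (-1.640) = 7.66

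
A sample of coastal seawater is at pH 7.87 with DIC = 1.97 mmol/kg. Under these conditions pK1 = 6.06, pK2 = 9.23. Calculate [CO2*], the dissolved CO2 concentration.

α₀ = 1 / (1 + K1/[H⁺] + K1K2/[H⁺]²) = 1 / (1 + 10^+1.81 + 10^+0.45)
   = 1 / (1 + 64.565 + 2.8184) = 1/68.384 = 0.01462
[CO2*] = α₀ × DIC = 0.01462 × 1.97 = 0.0288 mmol/kg

[CO2*] = 0.0288 mmol/kg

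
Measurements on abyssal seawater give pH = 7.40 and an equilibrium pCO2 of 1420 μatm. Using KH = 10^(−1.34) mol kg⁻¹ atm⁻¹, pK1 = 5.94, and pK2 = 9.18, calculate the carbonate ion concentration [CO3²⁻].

[CO2*] = KH · pCO2 = 10^(−1.34) × 1420×10^-6 = 6.491×10^-5 mol/kg
α₀ = 1/(1 + K1/[H⁺] + K1K2/[H⁺]²) = 1/(1 + 10^+1.46 + 10^-0.32) = 0.03298
DIC = [CO2*]/α₀ = 6.491×10^-5 / 0.03298 = 1.968 mmol/kg
[CO3²⁻] = α₂·DIC; α₂ = 0.01579, so [CO3²⁻] = 0.01579 × 1.968 = 0.0311 mmol/kg

[CO3²⁻] = 0.0311 mmol/kg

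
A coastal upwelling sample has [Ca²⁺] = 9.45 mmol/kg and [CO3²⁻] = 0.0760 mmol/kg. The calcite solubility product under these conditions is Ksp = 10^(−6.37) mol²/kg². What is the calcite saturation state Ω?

Ω = 1.68

Ksp = 10^(−6.37) = 4.266×10^-7
Ω = [Ca²⁺][CO3²⁻]/Ksp = (9.45×10^-3)(0.0760×10^-3) / 4.266×10^-7 = 1.68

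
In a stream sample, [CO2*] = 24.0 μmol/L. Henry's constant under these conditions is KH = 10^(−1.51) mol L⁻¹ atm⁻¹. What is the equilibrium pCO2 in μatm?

pCO2 = 777 μatm

KH = 10^(−1.51) = 3.090×10^-2 mol L⁻¹ atm⁻¹
pCO2 = [CO2*]/KH = 24.0×10^-6 / 3.090×10^-2 = 7.77×10^-4 atm = 777 μatm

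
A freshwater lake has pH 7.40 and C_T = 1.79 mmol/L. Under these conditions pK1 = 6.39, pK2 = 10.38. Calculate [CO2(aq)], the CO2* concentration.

α₀ = 1 / (1 + K1/[H⁺] + K1K2/[H⁺]²) = 1 / (1 + 10^+1.01 + 10^-1.97)
   = 1 / (1 + 10.233 + 0.010715) = 1/11.244 = 0.08894
[CO2*] = α₀ × DIC = 0.08894 × 1.79 = 0.159 mmol/L

[CO2*] = 0.159 mmol/L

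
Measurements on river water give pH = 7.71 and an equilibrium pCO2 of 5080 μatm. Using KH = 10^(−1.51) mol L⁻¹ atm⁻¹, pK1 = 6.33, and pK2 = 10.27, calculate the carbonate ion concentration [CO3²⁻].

[CO3²⁻] = 10.4 μmol/L

[CO2*] = KH · pCO2 = 10^(−1.51) × 5080×10^-6 = 1.570×10^-4 mol/L
α₀ = 1/(1 + K1/[H⁺] + K1K2/[H⁺]²) = 1/(1 + 10^+1.38 + 10^-1.18) = 0.03991
DIC = [CO2*]/α₀ = 1.570×10^-4 / 0.03991 = 3.933 mmol/L
[CO3²⁻] = α₂·DIC; α₂ = 0.002637, so [CO3²⁻] = 0.002637 × 3.933 = 0.0104 mmol/L = 10.4 μmol/L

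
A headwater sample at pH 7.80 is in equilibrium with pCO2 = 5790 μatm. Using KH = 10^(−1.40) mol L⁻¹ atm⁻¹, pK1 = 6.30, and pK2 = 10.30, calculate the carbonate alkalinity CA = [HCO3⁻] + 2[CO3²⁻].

CA = 7.34 mmol/L

[CO2*] = KH · pCO2 = 10^(−1.40) × 5790×10^-6 = 2.305×10^-4 mol/L
α₀ = 1/(1 + K1/[H⁺] + K1K2/[H⁺]²) = 1/(1 + 10^+1.50 + 10^-1.00) = 0.03056
DIC = [CO2*]/α₀ = 2.305×10^-4 / 0.03056 = 7.543 mmol/L
CA = (α₁ + 2α₂)·DIC = (0.9664 + 2×0.003056) × 7.543 = 7.34 mmol/L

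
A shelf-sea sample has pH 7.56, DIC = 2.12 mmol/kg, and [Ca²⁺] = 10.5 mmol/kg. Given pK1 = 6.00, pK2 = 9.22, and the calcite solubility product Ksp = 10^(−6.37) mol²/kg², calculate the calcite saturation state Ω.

α₂ = 1 / (1 + [H⁺]/K2 + [H⁺]²/(K1K2)) = 1 / (1 + 10^+1.66 + 10^+0.10)
   = 1 / (1 + 45.709 + 1.2589) = 1/47.968 = 0.02085
[CO3²⁻] = α₂ × DIC = 0.02085 × 2.12 = 0.04420 mmol/kg
Ksp = 10^(−6.37) = 4.266×10^-7
Ω = [Ca²⁺][CO3²⁻]/Ksp = (10.5×10^-3)(4.420×10^-5) / 4.266×10^-7 = 1.09

Ω = 1.09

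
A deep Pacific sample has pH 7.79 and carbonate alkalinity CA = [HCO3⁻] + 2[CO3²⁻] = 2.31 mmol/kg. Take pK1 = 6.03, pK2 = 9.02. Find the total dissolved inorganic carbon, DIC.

CA = [HCO3⁻] + 2[CO3²⁻] = (α₁ + 2α₂)·DIC
At pH 7.79: [H⁺]/K1 = 10^-1.76 = 0.017378, K2/[H⁺] = 10^-1.23 = 0.058884
α₁ = 1/(1 + 0.017378 + 0.058884) = 1/1.0763 = 0.9291; α₂ = α₁·K2/[H⁺] = 0.05471
α₁ + 2α₂ = 1.0386
DIC = CA / (α₁ + 2α₂) = 2.31 / 1.0386 = 2.22 mmol/kg

DIC = 2.22 mmol/kg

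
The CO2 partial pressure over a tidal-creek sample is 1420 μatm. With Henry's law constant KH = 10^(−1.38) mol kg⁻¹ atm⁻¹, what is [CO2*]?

KH = 10^(−1.38) = 4.169×10^-2 mol kg⁻¹ atm⁻¹
[CO2*] = KH · pCO2 = 4.169×10^-2 × 1420×10^-6 atm = 5.92×10^-5 mol/kg

[CO2*] = 59.2 μmol/kg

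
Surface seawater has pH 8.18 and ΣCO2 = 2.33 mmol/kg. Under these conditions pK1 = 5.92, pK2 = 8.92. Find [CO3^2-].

[CO3²⁻] = 0.357 mmol/kg

α₂ = 1 / (1 + [H⁺]/K2 + [H⁺]²/(K1K2)) = 1 / (1 + 10^+0.74 + 10^-1.52)
   = 1 / (1 + 5.4954 + 0.030200) = 1/6.5256 = 0.1532
[CO3²⁻] = α₂ × DIC = 0.1532 × 2.33 = 0.357 mmol/kg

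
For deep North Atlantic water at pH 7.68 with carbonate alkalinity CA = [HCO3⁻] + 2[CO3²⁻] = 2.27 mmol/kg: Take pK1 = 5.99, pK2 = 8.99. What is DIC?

CA = [HCO3⁻] + 2[CO3²⁻] = (α₁ + 2α₂)·DIC
At pH 7.68: [H⁺]/K1 = 10^-1.69 = 0.020417, K2/[H⁺] = 10^-1.31 = 0.048978
α₁ = 1/(1 + 0.020417 + 0.048978) = 1/1.0694 = 0.9351; α₂ = α₁·K2/[H⁺] = 0.04580
α₁ + 2α₂ = 1.0267
DIC = CA / (α₁ + 2α₂) = 2.27 / 1.0267 = 2.21 mmol/kg

DIC = 2.21 mmol/kg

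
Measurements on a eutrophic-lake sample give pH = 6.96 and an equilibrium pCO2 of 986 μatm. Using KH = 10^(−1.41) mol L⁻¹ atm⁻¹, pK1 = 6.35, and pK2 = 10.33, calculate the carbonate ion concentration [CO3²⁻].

[CO3²⁻] = 0.0667 μmol/L

[CO2*] = KH · pCO2 = 10^(−1.41) × 986×10^-6 = 3.836×10^-5 mol/L
α₀ = 1/(1 + K1/[H⁺] + K1K2/[H⁺]²) = 1/(1 + 10^+0.61 + 10^-2.76) = 0.1970
DIC = [CO2*]/α₀ = 3.836×10^-5 / 0.1970 = 0.1947 mmol/L
[CO3²⁻] = α₂·DIC; α₂ = 0.0003424, so [CO3²⁻] = 0.0003424 × 0.1947 = 6.67×10^-5 mmol/L = 0.0667 μmol/L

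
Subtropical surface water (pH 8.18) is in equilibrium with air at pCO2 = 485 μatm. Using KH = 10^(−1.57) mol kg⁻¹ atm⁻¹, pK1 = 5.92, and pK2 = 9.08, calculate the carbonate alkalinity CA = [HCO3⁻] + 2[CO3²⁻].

CA = 2.97 mmol/kg

[CO2*] = KH · pCO2 = 10^(−1.57) × 485×10^-6 = 1.305×10^-5 mol/kg
α₀ = 1/(1 + K1/[H⁺] + K1K2/[H⁺]²) = 1/(1 + 10^+2.26 + 10^+1.36) = 0.004857
DIC = [CO2*]/α₀ = 1.305×10^-5 / 0.004857 = 2.688 mmol/kg
CA = (α₁ + 2α₂)·DIC = (0.8839 + 2×0.1113) × 2.688 = 2.97 mmol/kg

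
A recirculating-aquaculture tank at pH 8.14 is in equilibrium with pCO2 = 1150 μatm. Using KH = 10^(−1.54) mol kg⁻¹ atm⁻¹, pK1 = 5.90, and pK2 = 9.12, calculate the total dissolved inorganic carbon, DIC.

[CO2*] = KH · pCO2 = 10^(−1.54) × 1150×10^-6 = 3.317×10^-5 mol/kg
α₀ = 1/(1 + K1/[H⁺] + K1K2/[H⁺]²) = 1/(1 + 10^+2.24 + 10^+1.26) = 0.005182
DIC = [CO2*]/α₀ = 3.317×10^-5 / 0.005182 = 6.40 mmol/kg

DIC = 6.40 mmol/kg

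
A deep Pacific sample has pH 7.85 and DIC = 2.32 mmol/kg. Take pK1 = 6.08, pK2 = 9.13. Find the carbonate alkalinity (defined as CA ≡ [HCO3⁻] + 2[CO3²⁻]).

CA = 2.40 mmol/kg

CA = [HCO3⁻] + 2[CO3²⁻] = (α₁ + 2α₂)·DIC
At pH 7.85: [H⁺]/K1 = 10^-1.77 = 0.016982, K2/[H⁺] = 10^-1.28 = 0.052481
α₁ = 1/(1 + 0.016982 + 0.052481) = 1/1.0695 = 0.9350; α₂ = α₁·K2/[H⁺] = 0.04907
α₁ + 2α₂ = 1.0332
CA = 1.0332 × 2.32 = 2.40 mmol/kg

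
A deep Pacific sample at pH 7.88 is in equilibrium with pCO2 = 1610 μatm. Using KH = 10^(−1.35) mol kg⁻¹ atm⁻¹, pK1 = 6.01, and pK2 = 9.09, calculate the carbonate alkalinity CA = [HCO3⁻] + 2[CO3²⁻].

[CO2*] = KH · pCO2 = 10^(−1.35) × 1610×10^-6 = 7.192×10^-5 mol/kg
α₀ = 1/(1 + K1/[H⁺] + K1K2/[H⁺]²) = 1/(1 + 10^+1.87 + 10^+0.66) = 0.01255
DIC = [CO2*]/α₀ = 7.192×10^-5 / 0.01255 = 5.732 mmol/kg
CA = (α₁ + 2α₂)·DIC = (0.9301 + 2×0.05735) × 5.732 = 5.99 mmol/kg

CA = 5.99 mmol/kg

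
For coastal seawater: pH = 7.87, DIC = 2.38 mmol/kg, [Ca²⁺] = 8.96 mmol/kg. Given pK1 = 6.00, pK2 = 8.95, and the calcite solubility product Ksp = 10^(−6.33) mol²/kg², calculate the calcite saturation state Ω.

α₂ = 1 / (1 + [H⁺]/K2 + [H⁺]²/(K1K2)) = 1 / (1 + 10^+1.08 + 10^-0.79)
   = 1 / (1 + 12.023 + 0.16218) = 1/13.185 = 0.07584
[CO3²⁻] = α₂ × DIC = 0.07584 × 2.38 = 0.1805 mmol/kg
Ksp = 10^(−6.33) = 4.677×10^-7
Ω = [Ca²⁺][CO3²⁻]/Ksp = (8.96×10^-3)(1.805×10^-4) / 4.677×10^-7 = 3.46

Ω = 3.46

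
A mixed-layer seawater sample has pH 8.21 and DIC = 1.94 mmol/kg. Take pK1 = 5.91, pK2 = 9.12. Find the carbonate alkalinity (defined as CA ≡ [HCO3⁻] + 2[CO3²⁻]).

CA = 2.14 mmol/kg

CA = [HCO3⁻] + 2[CO3²⁻] = (α₁ + 2α₂)·DIC
At pH 8.21: [H⁺]/K1 = 10^-2.30 = 0.0050119, K2/[H⁺] = 10^-0.91 = 0.12303
α₁ = 1/(1 + 0.0050119 + 0.12303) = 1/1.1280 = 0.8865; α₂ = α₁·K2/[H⁺] = 0.1091
α₁ + 2α₂ = 1.1046
CA = 1.1046 × 1.94 = 2.14 mmol/kg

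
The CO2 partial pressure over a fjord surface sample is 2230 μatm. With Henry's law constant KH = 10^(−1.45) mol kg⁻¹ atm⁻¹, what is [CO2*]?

[CO2*] = 79.1 μmol/kg

KH = 10^(−1.45) = 3.548×10^-2 mol kg⁻¹ atm⁻¹
[CO2*] = KH · pCO2 = 3.548×10^-2 × 2230×10^-6 atm = 7.91×10^-5 mol/kg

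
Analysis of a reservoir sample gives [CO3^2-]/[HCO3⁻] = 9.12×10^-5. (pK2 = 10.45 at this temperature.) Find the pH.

pH = 6.41

From K2 = [H⁺][CO3^2-]/[HCO3⁻]:  pH = pK2 + log₁₀([CO3^2-]/[HCO3⁻])
log₁₀(9.12×10^-5) = -4.040
pH = 10.45 + (-4.040) = 6.41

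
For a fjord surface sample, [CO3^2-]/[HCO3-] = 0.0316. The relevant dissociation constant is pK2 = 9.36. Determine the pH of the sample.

pH = 7.86

From K2 = [H⁺][CO3^2-]/[HCO3-]:  pH = pK2 + log₁₀([CO3^2-]/[HCO3-])
log₁₀(0.0316) = -1.500
pH = 9.36 + (-1.500) = 7.86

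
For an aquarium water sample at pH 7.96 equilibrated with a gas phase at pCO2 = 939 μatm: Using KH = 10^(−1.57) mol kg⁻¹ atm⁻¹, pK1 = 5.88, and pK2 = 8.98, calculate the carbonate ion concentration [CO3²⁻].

[CO3²⁻] = 0.290 mmol/kg

[CO2*] = KH · pCO2 = 10^(−1.57) × 939×10^-6 = 2.527×10^-5 mol/kg
α₀ = 1/(1 + K1/[H⁺] + K1K2/[H⁺]²) = 1/(1 + 10^+2.08 + 10^+1.06) = 0.007535
DIC = [CO2*]/α₀ = 2.527×10^-5 / 0.007535 = 3.354 mmol/kg
[CO3²⁻] = α₂·DIC; α₂ = 0.08652, so [CO3²⁻] = 0.08652 × 3.354 = 0.290 mmol/kg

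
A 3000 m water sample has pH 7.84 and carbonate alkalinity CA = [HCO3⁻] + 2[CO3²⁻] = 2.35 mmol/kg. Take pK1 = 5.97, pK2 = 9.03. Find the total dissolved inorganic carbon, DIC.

DIC = 2.24 mmol/kg

CA = [HCO3⁻] + 2[CO3²⁻] = (α₁ + 2α₂)·DIC
At pH 7.84: [H⁺]/K1 = 10^-1.87 = 0.013490, K2/[H⁺] = 10^-1.19 = 0.064565
α₁ = 1/(1 + 0.013490 + 0.064565) = 1/1.0781 = 0.9276; α₂ = α₁·K2/[H⁺] = 0.05989
α₁ + 2α₂ = 1.0474
DIC = CA / (α₁ + 2α₂) = 2.35 / 1.0474 = 2.24 mmol/kg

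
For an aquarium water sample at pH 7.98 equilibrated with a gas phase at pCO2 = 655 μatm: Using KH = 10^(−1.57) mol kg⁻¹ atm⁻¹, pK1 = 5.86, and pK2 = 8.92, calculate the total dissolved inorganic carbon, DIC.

[CO2*] = KH · pCO2 = 10^(−1.57) × 655×10^-6 = 1.763×10^-5 mol/kg
α₀ = 1/(1 + K1/[H⁺] + K1K2/[H⁺]²) = 1/(1 + 10^+2.12 + 10^+1.18) = 0.006759
DIC = [CO2*]/α₀ = 1.763×10^-5 / 0.006759 = 2.61 mmol/kg

DIC = 2.61 mmol/kg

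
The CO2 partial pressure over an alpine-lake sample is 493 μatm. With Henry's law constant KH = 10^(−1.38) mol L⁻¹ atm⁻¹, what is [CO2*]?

[CO2*] = 20.6 μmol/L

KH = 10^(−1.38) = 4.169×10^-2 mol L⁻¹ atm⁻¹
[CO2*] = KH · pCO2 = 4.169×10^-2 × 493×10^-6 atm = 2.06×10^-5 mol/L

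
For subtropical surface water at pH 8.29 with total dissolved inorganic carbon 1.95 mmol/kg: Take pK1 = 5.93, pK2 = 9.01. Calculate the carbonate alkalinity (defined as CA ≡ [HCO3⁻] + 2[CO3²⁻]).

CA = 2.25 mmol/kg

CA = [HCO3⁻] + 2[CO3²⁻] = (α₁ + 2α₂)·DIC
At pH 8.29: [H⁺]/K1 = 10^-2.36 = 0.0043652, K2/[H⁺] = 10^-0.72 = 0.19055
α₁ = 1/(1 + 0.0043652 + 0.19055) = 1/1.1949 = 0.8369; α₂ = α₁·K2/[H⁺] = 0.1595
α₁ + 2α₂ = 1.1558
CA = 1.1558 × 1.95 = 2.25 mmol/kg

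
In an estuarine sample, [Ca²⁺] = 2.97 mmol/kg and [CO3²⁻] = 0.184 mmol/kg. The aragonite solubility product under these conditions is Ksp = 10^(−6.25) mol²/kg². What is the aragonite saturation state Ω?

Ω = 0.972

Ksp = 10^(−6.25) = 5.623×10^-7
Ω = [Ca²⁺][CO3²⁻]/Ksp = (2.97×10^-3)(0.184×10^-3) / 5.623×10^-7 = 0.972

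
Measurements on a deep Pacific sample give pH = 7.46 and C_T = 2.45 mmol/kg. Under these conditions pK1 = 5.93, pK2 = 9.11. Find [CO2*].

α₀ = 1 / (1 + K1/[H⁺] + K1K2/[H⁺]²) = 1 / (1 + 10^+1.53 + 10^-0.12)
   = 1 / (1 + 33.884 + 0.75858) = 1/35.643 = 0.02806
[CO2*] = α₀ × DIC = 0.02806 × 2.45 = 0.0687 mmol/kg

[CO2*] = 0.0687 mmol/kg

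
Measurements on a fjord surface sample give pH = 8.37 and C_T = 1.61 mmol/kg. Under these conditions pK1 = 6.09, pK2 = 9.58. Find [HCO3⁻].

α₁ = 1 / (1 + [H⁺]/K1 + K2/[H⁺]) = 1 / (1 + 10^-2.28 + 10^-1.21)
   = 1 / (1 + 0.0052481 + 0.061660) = 1/1.0669 = 0.9373
[HCO3⁻] = α₁ × DIC = 0.9373 × 1.61 = 1.51 mmol/kg

[HCO3⁻] = 1.51 mmol/kg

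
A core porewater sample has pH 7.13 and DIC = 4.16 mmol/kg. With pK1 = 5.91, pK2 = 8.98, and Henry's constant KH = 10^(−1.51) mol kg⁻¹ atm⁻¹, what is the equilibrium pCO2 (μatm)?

α₀ = 1 / (1 + K1/[H⁺] + K1K2/[H⁺]²) = 1 / (1 + 10^+1.22 + 10^-0.63)
   = 1 / (1 + 16.596 + 0.23442) = 1/17.830 = 0.05608
[CO2*] = α₀ × DIC = 0.05608 × 4.16 = 0.2333 mmol/kg
pCO2 = [CO2*]/KH = 2.333×10^-4 / 3.090×10^-2 = 7550 μatm

pCO2 = 7550 μatm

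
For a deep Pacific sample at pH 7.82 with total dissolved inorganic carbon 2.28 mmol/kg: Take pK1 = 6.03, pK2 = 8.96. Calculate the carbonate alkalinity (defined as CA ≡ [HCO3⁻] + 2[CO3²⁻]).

CA = [HCO3⁻] + 2[CO3²⁻] = (α₁ + 2α₂)·DIC
At pH 7.82: [H⁺]/K1 = 10^-1.79 = 0.016218, K2/[H⁺] = 10^-1.14 = 0.072444
α₁ = 1/(1 + 0.016218 + 0.072444) = 1/1.0887 = 0.9186; α₂ = α₁·K2/[H⁺] = 0.06654
α₁ + 2α₂ = 1.0516
CA = 1.0516 × 2.28 = 2.40 mmol/kg

CA = 2.40 mmol/kg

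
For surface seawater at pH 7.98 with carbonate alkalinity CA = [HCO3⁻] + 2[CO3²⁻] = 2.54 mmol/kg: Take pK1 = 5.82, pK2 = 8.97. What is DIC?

DIC = 2.34 mmol/kg

CA = [HCO3⁻] + 2[CO3²⁻] = (α₁ + 2α₂)·DIC
At pH 7.98: [H⁺]/K1 = 10^-2.16 = 0.0069183, K2/[H⁺] = 10^-0.99 = 0.10233
α₁ = 1/(1 + 0.0069183 + 0.10233) = 1/1.1092 = 0.9015; α₂ = α₁·K2/[H⁺] = 0.09225
α₁ + 2α₂ = 1.0860
DIC = CA / (α₁ + 2α₂) = 2.54 / 1.0860 = 2.34 mmol/kg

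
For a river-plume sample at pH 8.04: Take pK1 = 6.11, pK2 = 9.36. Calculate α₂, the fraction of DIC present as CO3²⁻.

α₂ = 1 / (1 + [H⁺]/K2 + [H⁺]²/(K1K2)) = 1 / (1 + 10^+1.32 + 10^-0.61)
   = 1 / (1 + 20.893 + 0.24547) = 1/22.138 = 0.04517

α₂ = 0.0452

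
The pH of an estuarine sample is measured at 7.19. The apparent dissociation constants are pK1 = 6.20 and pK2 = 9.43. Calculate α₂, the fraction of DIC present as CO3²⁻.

α₂ = 1 / (1 + [H⁺]/K2 + [H⁺]²/(K1K2)) = 1 / (1 + 10^+2.24 + 10^+1.25)
   = 1 / (1 + 173.78 + 17.783) = 1/192.56 = 0.005193

α₂ = 0.00519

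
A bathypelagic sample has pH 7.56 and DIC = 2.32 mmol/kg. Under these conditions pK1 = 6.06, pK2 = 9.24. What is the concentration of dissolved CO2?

[CO2*] = 0.0697 mmol/kg

α₀ = 1 / (1 + K1/[H⁺] + K1K2/[H⁺]²) = 1 / (1 + 10^+1.50 + 10^-0.18)
   = 1 / (1 + 31.623 + 0.66069) = 1/33.283 = 0.03004
[CO2*] = α₀ × DIC = 0.03004 × 2.32 = 0.0697 mmol/kg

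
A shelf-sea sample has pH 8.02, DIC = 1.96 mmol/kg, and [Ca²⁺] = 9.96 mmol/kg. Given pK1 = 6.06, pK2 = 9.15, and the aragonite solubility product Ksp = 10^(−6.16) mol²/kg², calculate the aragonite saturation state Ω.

Ω = 1.93

α₂ = 1 / (1 + [H⁺]/K2 + [H⁺]²/(K1K2)) = 1 / (1 + 10^+1.13 + 10^-0.83)
   = 1 / (1 + 13.490 + 0.14791) = 1/14.638 = 0.06832
[CO3²⁻] = α₂ × DIC = 0.06832 × 1.96 = 0.1339 mmol/kg
Ksp = 10^(−6.16) = 6.918×10^-7
Ω = [Ca²⁺][CO3²⁻]/Ksp = (9.96×10^-3)(1.339×10^-4) / 6.918×10^-7 = 1.93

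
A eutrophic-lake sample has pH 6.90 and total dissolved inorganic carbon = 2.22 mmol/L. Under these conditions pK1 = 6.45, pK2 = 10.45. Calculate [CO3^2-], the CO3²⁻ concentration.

α₂ = 1 / (1 + [H⁺]/K2 + [H⁺]²/(K1K2)) = 1 / (1 + 10^+3.55 + 10^+3.10)
   = 1 / (1 + 3548.1 + 1258.9) = 1/4808.1 = 0.0002080
[CO3²⁻] = α₂ × DIC = 0.0002080 × 2.22 = 0.000462 mmol/L = 0.462 μmol/L

[CO3²⁻] = 0.462 μmol/L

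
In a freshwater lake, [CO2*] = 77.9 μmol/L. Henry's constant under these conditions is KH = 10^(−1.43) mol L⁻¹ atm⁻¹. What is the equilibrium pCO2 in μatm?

pCO2 = 2100 μatm

KH = 10^(−1.43) = 3.715×10^-2 mol L⁻¹ atm⁻¹
pCO2 = [CO2*]/KH = 77.9×10^-6 / 3.715×10^-2 = 2.10×10^-3 atm = 2100 μatm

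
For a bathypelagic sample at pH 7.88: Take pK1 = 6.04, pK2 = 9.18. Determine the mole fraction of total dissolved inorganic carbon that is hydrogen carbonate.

α₁ = 0.939

α₁ = 1 / (1 + [H⁺]/K1 + K2/[H⁺]) = 1 / (1 + 10^-1.84 + 10^-1.30)
   = 1 / (1 + 0.014454 + 0.050119) = 1/1.0646 = 0.9393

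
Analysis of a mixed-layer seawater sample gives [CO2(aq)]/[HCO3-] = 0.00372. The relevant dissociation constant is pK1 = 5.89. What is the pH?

From K1 = [H⁺][HCO3-]/[CO2(aq)]:  pH = pK1 − log₁₀([CO2(aq)]/[HCO3-])
log₁₀(0.00372) = -2.429
pH = 5.89 − (-2.429) = 8.32

pH = 8.32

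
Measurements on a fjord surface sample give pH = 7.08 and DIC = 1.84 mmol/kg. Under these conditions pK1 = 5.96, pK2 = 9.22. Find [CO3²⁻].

[CO3²⁻] = 12.3 μmol/kg

α₂ = 1 / (1 + [H⁺]/K2 + [H⁺]²/(K1K2)) = 1 / (1 + 10^+2.14 + 10^+1.02)
   = 1 / (1 + 138.04 + 10.471) = 1/149.51 = 0.006689
[CO3²⁻] = α₂ × DIC = 0.006689 × 1.84 = 0.0123 mmol/kg = 12.3 μmol/kg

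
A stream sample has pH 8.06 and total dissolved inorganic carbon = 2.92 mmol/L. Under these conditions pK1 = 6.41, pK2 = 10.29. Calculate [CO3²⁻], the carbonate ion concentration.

[CO3²⁻] = 16.7 μmol/L

α₂ = 1 / (1 + [H⁺]/K2 + [H⁺]²/(K1K2)) = 1 / (1 + 10^+2.23 + 10^+0.58)
   = 1 / (1 + 169.82 + 3.8019) = 1/174.63 = 0.005727
[CO3²⁻] = α₂ × DIC = 0.005727 × 2.92 = 0.0167 mmol/L = 16.7 μmol/L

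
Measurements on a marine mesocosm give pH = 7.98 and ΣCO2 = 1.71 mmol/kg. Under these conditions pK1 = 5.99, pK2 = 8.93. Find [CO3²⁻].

[CO3²⁻] = 0.171 mmol/kg

α₂ = 1 / (1 + [H⁺]/K2 + [H⁺]²/(K1K2)) = 1 / (1 + 10^+0.95 + 10^-1.04)
   = 1 / (1 + 8.9125 + 0.091201) = 1/10.004 = 0.09996
[CO3²⁻] = α₂ × DIC = 0.09996 × 1.71 = 0.171 mmol/kg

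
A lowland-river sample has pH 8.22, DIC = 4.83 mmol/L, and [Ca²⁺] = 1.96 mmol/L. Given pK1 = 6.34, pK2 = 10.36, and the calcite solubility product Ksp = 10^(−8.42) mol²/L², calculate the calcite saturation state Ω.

α₂ = 1 / (1 + [H⁺]/K2 + [H⁺]²/(K1K2)) = 1 / (1 + 10^+2.14 + 10^+0.26)
   = 1 / (1 + 138.04 + 1.8197) = 1/140.86 = 0.007099
[CO3²⁻] = α₂ × DIC = 0.007099 × 4.83 = 0.03429 mmol/L
Ksp = 10^(−8.42) = 3.802×10^-9
Ω = [Ca²⁺][CO3²⁻]/Ksp = (1.96×10^-3)(3.429×10^-5) / 3.802×10^-9 = 17.7

Ω = 17.7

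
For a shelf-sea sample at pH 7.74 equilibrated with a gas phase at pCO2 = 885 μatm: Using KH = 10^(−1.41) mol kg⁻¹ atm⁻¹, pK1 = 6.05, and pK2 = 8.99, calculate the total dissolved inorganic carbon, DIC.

[CO2*] = KH · pCO2 = 10^(−1.41) × 885×10^-6 = 3.443×10^-5 mol/kg
α₀ = 1/(1 + K1/[H⁺] + K1K2/[H⁺]²) = 1/(1 + 10^+1.69 + 10^+0.44) = 0.01896
DIC = [CO2*]/α₀ = 3.443×10^-5 / 0.01896 = 1.82 mmol/kg

DIC = 1.82 mmol/kg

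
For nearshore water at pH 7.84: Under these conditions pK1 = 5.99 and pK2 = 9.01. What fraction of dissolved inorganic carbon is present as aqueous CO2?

α₀ = 1 / (1 + K1/[H⁺] + K1K2/[H⁺]²) = 1 / (1 + 10^+1.85 + 10^+0.68)
   = 1 / (1 + 70.795 + 4.7863) = 1/76.581 = 0.01306

α₀ = 0.0131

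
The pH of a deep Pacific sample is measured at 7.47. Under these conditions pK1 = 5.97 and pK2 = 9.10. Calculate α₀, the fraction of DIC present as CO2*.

α₀ = 0.0300

α₀ = 1 / (1 + K1/[H⁺] + K1K2/[H⁺]²) = 1 / (1 + 10^+1.50 + 10^-0.13)
   = 1 / (1 + 31.623 + 0.74131) = 1/33.364 = 0.02997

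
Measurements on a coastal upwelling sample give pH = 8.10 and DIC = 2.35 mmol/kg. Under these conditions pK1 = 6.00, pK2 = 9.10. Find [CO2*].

[CO2*] = 16.8 μmol/kg

α₀ = 1 / (1 + K1/[H⁺] + K1K2/[H⁺]²) = 1 / (1 + 10^+2.10 + 10^+1.10)
   = 1 / (1 + 125.89 + 12.589) = 1/139.48 = 0.007169
[CO2*] = α₀ × DIC = 0.007169 × 2.35 = 0.0168 mmol/kg = 16.8 μmol/kg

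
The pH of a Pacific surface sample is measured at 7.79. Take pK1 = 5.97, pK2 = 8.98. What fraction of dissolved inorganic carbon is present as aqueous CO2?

α₀ = 0.0140

α₀ = 1 / (1 + K1/[H⁺] + K1K2/[H⁺]²) = 1 / (1 + 10^+1.82 + 10^+0.63)
   = 1 / (1 + 66.069 + 4.2658) = 1/71.335 = 0.01402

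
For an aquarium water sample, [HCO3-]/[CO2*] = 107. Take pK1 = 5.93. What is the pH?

From K1 = [H⁺][HCO3-]/[CO2*]:  pH = pK1 + log₁₀([HCO3-]/[CO2*])
log₁₀(107) = +2.029
pH = 5.93 + (+2.029) = 7.96

pH = 7.96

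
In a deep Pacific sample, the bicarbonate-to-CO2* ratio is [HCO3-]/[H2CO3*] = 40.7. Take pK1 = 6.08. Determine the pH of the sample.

From K1 = [H⁺][HCO3-]/[H2CO3*]:  pH = pK1 + log₁₀([HCO3-]/[H2CO3*])
log₁₀(40.7) = +1.610
pH = 6.08 + (+1.610) = 7.69

pH = 7.69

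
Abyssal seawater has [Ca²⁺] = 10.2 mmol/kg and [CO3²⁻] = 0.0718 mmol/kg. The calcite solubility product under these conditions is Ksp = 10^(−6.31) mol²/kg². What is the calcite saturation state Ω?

Ksp = 10^(−6.31) = 4.898×10^-7
Ω = [Ca²⁺][CO3²⁻]/Ksp = (10.2×10^-3)(0.0718×10^-3) / 4.898×10^-7 = 1.50

Ω = 1.50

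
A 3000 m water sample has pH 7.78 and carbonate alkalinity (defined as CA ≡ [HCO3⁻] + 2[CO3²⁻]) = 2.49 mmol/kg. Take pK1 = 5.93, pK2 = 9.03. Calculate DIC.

DIC = 2.40 mmol/kg

CA = [HCO3⁻] + 2[CO3²⁻] = (α₁ + 2α₂)·DIC
At pH 7.78: [H⁺]/K1 = 10^-1.85 = 0.014125, K2/[H⁺] = 10^-1.25 = 0.056234
α₁ = 1/(1 + 0.014125 + 0.056234) = 1/1.0704 = 0.9343; α₂ = α₁·K2/[H⁺] = 0.05254
α₁ + 2α₂ = 1.0393
DIC = CA / (α₁ + 2α₂) = 2.49 / 1.0393 = 2.40 mmol/kg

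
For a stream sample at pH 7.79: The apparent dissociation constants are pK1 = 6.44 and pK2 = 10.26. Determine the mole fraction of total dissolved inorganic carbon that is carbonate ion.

α₂ = 1 / (1 + [H⁺]/K2 + [H⁺]²/(K1K2)) = 1 / (1 + 10^+2.47 + 10^+1.12)
   = 1 / (1 + 295.12 + 13.183) = 1/309.30 = 0.003233

α₂ = 0.00323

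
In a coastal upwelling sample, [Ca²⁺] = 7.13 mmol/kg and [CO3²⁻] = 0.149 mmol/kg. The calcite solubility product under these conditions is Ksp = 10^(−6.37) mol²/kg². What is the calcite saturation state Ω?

Ksp = 10^(−6.37) = 4.266×10^-7
Ω = [Ca²⁺][CO3²⁻]/Ksp = (7.13×10^-3)(0.149×10^-3) / 4.266×10^-7 = 2.49

Ω = 2.49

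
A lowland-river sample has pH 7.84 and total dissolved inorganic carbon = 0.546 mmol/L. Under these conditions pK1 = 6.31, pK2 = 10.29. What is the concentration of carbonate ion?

α₂ = 1 / (1 + [H⁺]/K2 + [H⁺]²/(K1K2)) = 1 / (1 + 10^+2.45 + 10^+0.92)
   = 1 / (1 + 281.84 + 8.3176) = 1/291.16 = 0.003435
[CO3²⁻] = α₂ × DIC = 0.003435 × 0.546 = 0.00188 mmol/L = 1.88 μmol/L

[CO3²⁻] = 1.88 μmol/L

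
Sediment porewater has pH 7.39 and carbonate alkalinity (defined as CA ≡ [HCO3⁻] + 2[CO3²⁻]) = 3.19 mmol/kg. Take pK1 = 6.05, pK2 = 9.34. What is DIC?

CA = [HCO3⁻] + 2[CO3²⁻] = (α₁ + 2α₂)·DIC
At pH 7.39: [H⁺]/K1 = 10^-1.34 = 0.045709, K2/[H⁺] = 10^-1.95 = 0.011220
α₁ = 1/(1 + 0.045709 + 0.011220) = 1/1.0569 = 0.9461; α₂ = α₁·K2/[H⁺] = 0.01062
α₁ + 2α₂ = 0.9674
DIC = CA / (α₁ + 2α₂) = 3.19 / 0.9674 = 3.30 mmol/kg

DIC = 3.30 mmol/kg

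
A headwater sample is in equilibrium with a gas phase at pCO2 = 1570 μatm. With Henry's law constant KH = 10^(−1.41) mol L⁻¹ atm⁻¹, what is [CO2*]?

KH = 10^(−1.41) = 3.890×10^-2 mol L⁻¹ atm⁻¹
[CO2*] = KH · pCO2 = 3.890×10^-2 × 1570×10^-6 atm = 6.11×10^-5 mol/L

[CO2*] = 61.1 μmol/L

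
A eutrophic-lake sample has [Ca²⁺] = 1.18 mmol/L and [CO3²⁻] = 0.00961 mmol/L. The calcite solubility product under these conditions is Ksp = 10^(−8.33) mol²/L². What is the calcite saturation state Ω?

Ω = 2.42

Ksp = 10^(−8.33) = 4.677×10^-9
Ω = [Ca²⁺][CO3²⁻]/Ksp = (1.18×10^-3)(0.00961×10^-3) / 4.677×10^-9 = 2.42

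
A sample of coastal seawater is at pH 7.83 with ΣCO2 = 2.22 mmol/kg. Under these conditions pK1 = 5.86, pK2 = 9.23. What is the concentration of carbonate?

α₂ = 1 / (1 + [H⁺]/K2 + [H⁺]²/(K1K2)) = 1 / (1 + 10^+1.40 + 10^-0.57)
   = 1 / (1 + 25.119 + 0.26915) = 1/26.388 = 0.03790
[CO3²⁻] = α₂ × DIC = 0.03790 × 2.22 = 0.0841 mmol/kg

[CO3²⁻] = 0.0841 mmol/kg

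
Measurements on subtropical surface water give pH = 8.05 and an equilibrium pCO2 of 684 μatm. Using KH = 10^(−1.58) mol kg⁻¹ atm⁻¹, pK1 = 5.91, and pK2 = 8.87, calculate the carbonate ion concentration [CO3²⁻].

[CO3²⁻] = 0.376 mmol/kg

[CO2*] = KH · pCO2 = 10^(−1.58) × 684×10^-6 = 1.799×10^-5 mol/kg
α₀ = 1/(1 + K1/[H⁺] + K1K2/[H⁺]²) = 1/(1 + 10^+2.14 + 10^+1.32) = 0.006253
DIC = [CO2*]/α₀ = 1.799×10^-5 / 0.006253 = 2.877 mmol/kg
[CO3²⁻] = α₂·DIC; α₂ = 0.1306, so [CO3²⁻] = 0.1306 × 2.877 = 0.376 mmol/kg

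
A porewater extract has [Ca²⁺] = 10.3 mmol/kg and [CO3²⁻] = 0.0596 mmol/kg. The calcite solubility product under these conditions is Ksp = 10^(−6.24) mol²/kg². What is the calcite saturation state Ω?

Ω = 1.07

Ksp = 10^(−6.24) = 5.754×10^-7
Ω = [Ca²⁺][CO3²⁻]/Ksp = (10.3×10^-3)(0.0596×10^-3) / 5.754×10^-7 = 1.07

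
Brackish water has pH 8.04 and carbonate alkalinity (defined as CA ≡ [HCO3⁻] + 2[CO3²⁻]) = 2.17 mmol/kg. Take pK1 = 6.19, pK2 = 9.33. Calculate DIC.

DIC = 2.10 mmol/kg

CA = [HCO3⁻] + 2[CO3²⁻] = (α₁ + 2α₂)·DIC
At pH 8.04: [H⁺]/K1 = 10^-1.85 = 0.014125, K2/[H⁺] = 10^-1.29 = 0.051286
α₁ = 1/(1 + 0.014125 + 0.051286) = 1/1.0654 = 0.9386; α₂ = α₁·K2/[H⁺] = 0.04814
α₁ + 2α₂ = 1.0349
DIC = CA / (α₁ + 2α₂) = 2.17 / 1.0349 = 2.10 mmol/kg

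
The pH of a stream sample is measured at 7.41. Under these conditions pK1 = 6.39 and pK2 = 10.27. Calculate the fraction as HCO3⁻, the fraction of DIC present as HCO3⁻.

α₁ = 1 / (1 + [H⁺]/K1 + K2/[H⁺]) = 1 / (1 + 10^-1.02 + 10^-2.86)
   = 1 / (1 + 0.095499 + 0.0013804) = 1/1.0969 = 0.9117

α₁ = 0.912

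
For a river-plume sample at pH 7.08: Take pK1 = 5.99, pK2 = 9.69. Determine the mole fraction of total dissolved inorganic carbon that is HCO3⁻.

α₁ = 1 / (1 + [H⁺]/K1 + K2/[H⁺]) = 1 / (1 + 10^-1.09 + 10^-2.61)
   = 1 / (1 + 0.081283 + 0.0024547) = 1/1.0837 = 0.9227

α₁ = 0.923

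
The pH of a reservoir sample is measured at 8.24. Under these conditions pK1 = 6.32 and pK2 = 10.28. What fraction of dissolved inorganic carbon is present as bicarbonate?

α₁ = 0.979

α₁ = 1 / (1 + [H⁺]/K1 + K2/[H⁺]) = 1 / (1 + 10^-1.92 + 10^-2.04)
   = 1 / (1 + 0.012023 + 0.0091201) = 1/1.0211 = 0.9793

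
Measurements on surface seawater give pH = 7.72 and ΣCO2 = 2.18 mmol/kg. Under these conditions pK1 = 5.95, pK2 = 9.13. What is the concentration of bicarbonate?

[HCO3⁻] = 2.06 mmol/kg

α₁ = 1 / (1 + [H⁺]/K1 + K2/[H⁺]) = 1 / (1 + 10^-1.77 + 10^-1.41)
   = 1 / (1 + 0.016982 + 0.038905) = 1/1.0559 = 0.9471
[HCO3⁻] = α₁ × DIC = 0.9471 × 2.18 = 2.06 mmol/kg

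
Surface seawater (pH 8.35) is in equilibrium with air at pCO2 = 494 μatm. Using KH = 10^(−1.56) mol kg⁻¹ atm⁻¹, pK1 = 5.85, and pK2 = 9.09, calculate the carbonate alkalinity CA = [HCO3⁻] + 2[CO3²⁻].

CA = 5.87 mmol/kg

[CO2*] = KH · pCO2 = 10^(−1.56) × 494×10^-6 = 1.361×10^-5 mol/kg
α₀ = 1/(1 + K1/[H⁺] + K1K2/[H⁺]²) = 1/(1 + 10^+2.50 + 10^+1.76) = 0.002668
DIC = [CO2*]/α₀ = 1.361×10^-5 / 0.002668 = 5.099 mmol/kg
CA = (α₁ + 2α₂)·DIC = (0.8438 + 2×0.1535) × 5.099 = 5.87 mmol/kg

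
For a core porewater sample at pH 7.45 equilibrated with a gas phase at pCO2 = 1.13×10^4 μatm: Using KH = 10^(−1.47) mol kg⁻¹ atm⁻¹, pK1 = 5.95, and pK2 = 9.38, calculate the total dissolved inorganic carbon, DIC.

DIC = 12.6 mmol/kg

[CO2*] = KH · pCO2 = 10^(−1.47) × 1.13×10^4×10^-6 = 3.829×10^-4 mol/kg
α₀ = 1/(1 + K1/[H⁺] + K1K2/[H⁺]²) = 1/(1 + 10^+1.50 + 10^-0.43) = 0.03031
DIC = [CO2*]/α₀ = 3.829×10^-4 / 0.03031 = 12.6 mmol/kg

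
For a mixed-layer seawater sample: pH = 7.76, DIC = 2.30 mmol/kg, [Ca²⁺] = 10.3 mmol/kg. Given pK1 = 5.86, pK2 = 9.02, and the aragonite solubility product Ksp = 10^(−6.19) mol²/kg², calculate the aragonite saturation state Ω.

α₂ = 1 / (1 + [H⁺]/K2 + [H⁺]²/(K1K2)) = 1 / (1 + 10^+1.26 + 10^-0.64)
   = 1 / (1 + 18.197 + 0.22909) = 1/19.426 = 0.05148
[CO3²⁻] = α₂ × DIC = 0.05148 × 2.30 = 0.1184 mmol/kg
Ksp = 10^(−6.19) = 6.457×10^-7
Ω = [Ca²⁺][CO3²⁻]/Ksp = (10.3×10^-3)(1.184×10^-4) / 6.457×10^-7 = 1.89

Ω = 1.89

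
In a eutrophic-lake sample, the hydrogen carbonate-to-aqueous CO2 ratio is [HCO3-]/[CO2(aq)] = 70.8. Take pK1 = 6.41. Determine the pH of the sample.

From K1 = [H⁺][HCO3-]/[CO2(aq)]:  pH = pK1 + log₁₀([HCO3-]/[CO2(aq)])
log₁₀(70.8) = +1.850
pH = 6.41 + (+1.850) = 8.26

pH = 8.26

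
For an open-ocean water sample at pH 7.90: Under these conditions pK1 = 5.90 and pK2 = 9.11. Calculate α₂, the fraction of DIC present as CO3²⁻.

α₂ = 0.0575

α₂ = 1 / (1 + [H⁺]/K2 + [H⁺]²/(K1K2)) = 1 / (1 + 10^+1.21 + 10^-0.79)
   = 1 / (1 + 16.218 + 0.16218) = 1/17.380 = 0.05754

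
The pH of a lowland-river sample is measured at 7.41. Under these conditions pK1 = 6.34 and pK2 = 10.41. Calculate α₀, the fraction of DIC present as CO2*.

α₀ = 0.0784

α₀ = 1 / (1 + K1/[H⁺] + K1K2/[H⁺]²) = 1 / (1 + 10^+1.07 + 10^-1.93)
   = 1 / (1 + 11.749 + 0.011749) = 1/12.761 = 0.07837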